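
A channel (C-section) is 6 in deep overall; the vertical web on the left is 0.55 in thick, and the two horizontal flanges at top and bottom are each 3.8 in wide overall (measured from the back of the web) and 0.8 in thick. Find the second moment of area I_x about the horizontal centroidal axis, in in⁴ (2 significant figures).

Decompose the section into non-overlapping parts with the origin at the bottom-left of its bounding rectangle.
Web: 0.55 × 6, A = 3.3 in², y = 3 in, Ī = 9.9 in⁴.
Top flange (beyond web): 3.25 × 0.8, A = 2.6 in², y = 5.6 in, Ī = 0.1387 in⁴.
Bottom flange (beyond web): 3.25 × 0.8, A = 2.6 in², y = 0.4 in, Ī = 0.1387 in⁴.
By symmetry the centroid is at mid-height, ȳ = 3 in.
Transfer each piece to the horizontal centroidal axis using Ī + A·d² with d = y − 3:
  web: d = 0 in → contributes +9.9 in⁴
  top flange (beyond web): d = 2.6 in → contributes +17.71 in⁴
  bottom flange (beyond web): d = -2.6 in → contributes +17.71 in⁴
Total I = 45.33 in⁴.

I_x ≈ 45 in⁴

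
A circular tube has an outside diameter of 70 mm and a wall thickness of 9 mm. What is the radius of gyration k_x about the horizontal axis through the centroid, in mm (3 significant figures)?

Decompose the section into non-overlapping parts with the origin at the bottom-left of its bounding rectangle.
Outer circle: ⌀70, A = 3848.5 mm², y = 35 mm, Ī = 1 178 588 mm⁴.
Bore (subtracted): ⌀52, A = 2123.7 mm², y = 35 mm, Ī = 358 908 mm⁴.
By symmetry the centroid is at mid-height, ȳ = 35 mm.
All pieces are centred on the horizontal axis through the centroid, so I = ΣĪ (holes subtracted) = 819 680 mm⁴.
Radius of gyration: k = √(I/A) = √(819 680 / 1724.7) = 21.8 mm.

k_x ≈ 21.8 mm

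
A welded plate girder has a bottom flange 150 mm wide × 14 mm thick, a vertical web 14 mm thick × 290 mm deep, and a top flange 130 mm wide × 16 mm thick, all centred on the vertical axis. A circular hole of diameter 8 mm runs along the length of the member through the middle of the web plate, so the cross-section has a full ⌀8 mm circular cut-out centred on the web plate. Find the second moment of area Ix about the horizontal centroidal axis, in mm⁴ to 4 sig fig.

Split into non-overlapping primitives; take the origin at the lower-left of the bounding box.
Bottom plate: 150 × 14, A = 2 100 mm², y = 7 mm, Ī = 34 300 mm⁴.
Web plate: 14 × 290, A = 4 060 mm², y = 159 mm, Ī = 28 453 833 mm⁴.
Top plate: 130 × 16, A = 2 080 mm², y = 312 mm, Ī = 44373.3 mm⁴.
Hole (subtracted): ⌀8, A = 50.2655 mm², y = 159 mm, Ī = 201.062 mm⁴.
Centroid: ȳ = ΣA·y / ΣA = 158.883 mm.
Transfer each piece to the horizontal centroidal axis using Ī + A·d² with d = y − 158.883:
  bottom plate: d = -151.883 mm → contributes +48 477 896 mm⁴
  web plate: d = 0.11722 mm → contributes +28 453 889 mm⁴
  top plate: d = 153.117 mm → contributes +48 809 730 mm⁴
  hole: d = 0.11722 mm → contributes −201.753 mm⁴
Total I = 125 741 313 mm⁴.

Ix ≈ 1.257 × 10⁸ mm⁴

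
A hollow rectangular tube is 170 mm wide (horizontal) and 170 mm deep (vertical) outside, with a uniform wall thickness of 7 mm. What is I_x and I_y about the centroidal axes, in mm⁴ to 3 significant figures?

Break the section into simple shapes (no overlaps), measuring from the bottom-left corner of the bounding box.
Outer rectangle: 170 × 170, A = 28 900 mm², y = 85 mm, Ī = 69 600 833 mm⁴.
Inner void (subtracted): 156 × 156, A = 24 336 mm², y = 85 mm, Ī = 49 353 408 mm⁴.
By symmetry the centroid is at mid-height, ȳ = 85 mm.
All pieces are centred on the centroidal x-axis, so I = ΣĪ (holes subtracted) = 20 247 425 mm⁴.
Repeating about the centroidal y-axis gives I_y = 20 247 425 mm⁴.

I_x ≈ 2.02 × 10⁷ mm⁴, I_y ≈ 2.02 × 10⁷ mm⁴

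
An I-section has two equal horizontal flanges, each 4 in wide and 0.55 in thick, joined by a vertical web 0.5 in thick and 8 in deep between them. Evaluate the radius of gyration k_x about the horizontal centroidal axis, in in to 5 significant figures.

k_x ≈ 3.4822 in

Decompose the section into non-overlapping parts with the origin at the bottom-left of its bounding rectangle.
Bottom flange: 4 × 0.55, A = 2.2 in², y = 0.275 in, Ī = 0.05545833 in⁴.
Web: 0.5 × 8, A = 4 in², y = 4.55 in, Ī = 21.33333 in⁴.
Top flange: 4 × 0.55, A = 2.2 in², y = 8.825 in, Ī = 0.05545833 in⁴.
By symmetry the centroid is at mid-height, ȳ = 4.55 in.
Transfer each piece to the horizontal centroidal axis using Ī + A·d² with d = y − 4.55:
  bottom flange: d = -4.275 in → contributes +40.26183 in⁴
  web: d = 0 in → contributes +21.33333 in⁴
  top flange: d = 4.275 in → contributes +40.26183 in⁴
Total I = 101.857 in⁴.
Radius of gyration: k = √(I/A) = √(101.857 / 8.4) = 3.482217 in.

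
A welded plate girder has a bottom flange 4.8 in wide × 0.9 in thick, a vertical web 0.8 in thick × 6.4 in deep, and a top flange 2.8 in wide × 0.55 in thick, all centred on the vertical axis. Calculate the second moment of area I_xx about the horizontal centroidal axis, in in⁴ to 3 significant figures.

I_xx ≈ 84.1 in⁴

Decompose the section into non-overlapping parts with the origin at the bottom-left of its bounding rectangle.
Bottom plate: 4.8 × 0.9, A = 4.32 in², y = 0.45 in, Ī = 0.2916 in⁴.
Web plate: 0.8 × 6.4, A = 5.12 in², y = 4.1 in, Ī = 17.476 in⁴.
Top plate: 2.8 × 0.55, A = 1.54 in², y = 7.575 in, Ī = 0.038821 in⁴.
Centroid: ȳ = ΣA·y / ΣA = 3.1513 in.
Transfer each piece to the horizontal centroidal axis using Ī + A·d² with d = y − 3.1513:
  bottom plate: d = -2.7013 in → contributes +31.815 in⁴
  web plate: d = 0.94868 in → contributes +22.084 in⁴
  top plate: d = 4.4237 in → contributes +30.175 in⁴
Total I = 84.074 in⁴.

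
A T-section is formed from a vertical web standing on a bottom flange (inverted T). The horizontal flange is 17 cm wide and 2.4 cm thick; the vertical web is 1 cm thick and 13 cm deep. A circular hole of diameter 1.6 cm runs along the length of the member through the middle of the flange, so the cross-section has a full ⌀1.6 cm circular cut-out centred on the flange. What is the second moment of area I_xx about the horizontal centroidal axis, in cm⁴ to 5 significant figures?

I_xx ≈ 779.64 cm⁴

Break the section into simple shapes (no overlaps), measuring from the bottom-left corner of the bounding box.
Flange: 17 × 2.4, A = 40.8 cm², y = 1.2 cm, Ī = 19.584 cm⁴.
Web: 1 × 13, A = 13 cm², y = 8.9 cm, Ī = 183.0833 cm⁴.
Hole (subtracted): ⌀1.6, A = 2.010619 cm², y = 1.2 cm, Ī = 0.3216991 cm⁴.
Centroid: ȳ = ΣA·y / ΣA = 3.132829 cm.
Transfer each piece to the horizontal centroidal axis using Ī + A·d² with d = y − 3.132829:
  flange: d = -1.932829 cm → contributes +172.0057 cm⁴
  web: d = 5.767171 cm → contributes +615.4668 cm⁴
  hole: d = -1.932829 cm → contributes −7.833024 cm⁴
Total I = 779.6395 cm⁴.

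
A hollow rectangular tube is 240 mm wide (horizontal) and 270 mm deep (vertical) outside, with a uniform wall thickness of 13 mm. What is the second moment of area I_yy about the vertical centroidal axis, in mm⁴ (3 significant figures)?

Split into non-overlapping primitives; take the origin at the lower-left of the bounding box.
Outer rectangle: 240 × 270, A = 64 800 mm², x = 120 mm, Ī = 311 040 000 mm⁴.
Inner void (subtracted): 214 × 244, A = 52 216 mm², x = 120 mm, Ī = 199 273 661 mm⁴.
By symmetry the centroid is at mid-width, x̄ = 120 mm.
All pieces are centred on the vertical centroidal axis, so I = ΣĪ (holes subtracted) = 111 766 339 mm⁴.

I_yy ≈ 1.12 × 10⁸ mm⁴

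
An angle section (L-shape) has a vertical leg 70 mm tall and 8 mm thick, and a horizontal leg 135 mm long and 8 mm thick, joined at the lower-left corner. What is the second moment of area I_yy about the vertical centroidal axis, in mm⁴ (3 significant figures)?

Split into non-overlapping primitives; take the origin at the lower-left of the bounding box.
Vertical leg: 8 × 70, A = 560 mm², x = 4 mm, Ī = 2986.7 mm⁴.
Horizontal leg (remainder): 127 × 8, A = 1 016 mm², x = 71.5 mm, Ī = 1 365 589 mm⁴.
Centroid: x̄ = ΣA·x / ΣA = 47.515 mm.
Transfer each piece to the vertical centroidal axis using Ī + A·d² with d = x − 47.515:
  vertical leg: d = -43.515 mm → contributes +1 063 389 mm⁴
  horizontal leg (remainder): d = 23.985 mm → contributes +1 950 062 mm⁴
Total I = 3 013 451 mm⁴.

I_yy ≈ 3.01 × 10⁶ mm⁴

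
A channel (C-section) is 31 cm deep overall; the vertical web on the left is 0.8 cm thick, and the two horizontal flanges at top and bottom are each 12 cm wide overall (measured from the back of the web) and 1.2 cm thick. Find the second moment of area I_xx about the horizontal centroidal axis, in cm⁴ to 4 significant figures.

I_xx ≈ 7957 cm⁴

Break the section into simple shapes (no overlaps), measuring from the bottom-left corner of the bounding box.
Web: 0.8 × 31, A = 24.8 cm², y = 15.5 cm, Ī = 1986.07 cm⁴.
Top flange (beyond web): 11.2 × 1.2, A = 13.44 cm², y = 30.4 cm, Ī = 1.6128 cm⁴.
Bottom flange (beyond web): 11.2 × 1.2, A = 13.44 cm², y = 0.6 cm, Ī = 1.6128 cm⁴.
By symmetry the centroid is at mid-height, ȳ = 15.5 cm.
Transfer each piece to the horizontal centroidal axis using Ī + A·d² with d = y − 15.5:
  web: d = 0 cm → contributes +1986.07 cm⁴
  top flange (beyond web): d = 14.9 cm → contributes +2985.43 cm⁴
  bottom flange (beyond web): d = -14.9 cm → contributes +2985.43 cm⁴
Total I = 7956.92 cm⁴.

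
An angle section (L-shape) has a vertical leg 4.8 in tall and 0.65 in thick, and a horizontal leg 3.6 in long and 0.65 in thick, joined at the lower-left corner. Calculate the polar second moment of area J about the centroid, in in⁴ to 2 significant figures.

Break the section into simple shapes (no overlaps), measuring from the bottom-left corner of the bounding box.
Vertical leg: 0.65 × 4.8, A = 3.12 in², y = 2.4 in, Ī = 5.99 in⁴.
Horizontal leg (remainder): 2.95 × 0.65, A = 1.918 in², y = 0.325 in, Ī = 0.06751 in⁴.
Centroid: ȳ = ΣA·y / ΣA = 1.61 in.
Transfer each piece to the centroidal x-axis using Ī + A·d² with d = y − 1.61:
  vertical leg: d = 0.7898 in → contributes +7.937 in⁴
  horizontal leg (remainder): d = -1.285 in → contributes +3.235 in⁴
Total I = 11.17 in⁴.
For the y-axis: x̄ = 1.01 in.
Repeating about the centroidal y-axis gives I_y = 5.348 in⁴.
Polar second moment: J = I_x + I_y = 16.52 in⁴.

J ≈ 17 in⁴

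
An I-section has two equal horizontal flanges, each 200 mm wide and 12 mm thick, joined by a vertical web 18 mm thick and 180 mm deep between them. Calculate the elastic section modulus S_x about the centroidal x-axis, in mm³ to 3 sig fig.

Split into non-overlapping primitives; take the origin at the lower-left of the bounding box.
Bottom flange: 200 × 12, A = 2 400 mm², y = 6 mm, Ī = 28 800 mm⁴.
Web: 18 × 180, A = 3 240 mm², y = 102 mm, Ī = 8 748 000 mm⁴.
Top flange: 200 × 12, A = 2 400 mm², y = 198 mm, Ī = 28 800 mm⁴.
By symmetry the centroid is at mid-height, ȳ = 102 mm.
Transfer each piece to the centroidal x-axis using Ī + A·d² with d = y − 102:
  bottom flange: d = -96 mm → contributes +22 147 200 mm⁴
  web: d = 0 mm → contributes +8 748 000 mm⁴
  top flange: d = 96 mm → contributes +22 147 200 mm⁴
Total I = 53 042 400 mm⁴.
Extreme fibre distance c = 102 mm; S = I/c = 520 024 mm³.

S_x ≈ 5.20 × 10⁵ mm³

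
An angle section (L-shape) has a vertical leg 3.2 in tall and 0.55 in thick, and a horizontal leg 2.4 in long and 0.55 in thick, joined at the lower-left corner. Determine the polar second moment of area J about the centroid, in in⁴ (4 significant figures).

Break the section into simple shapes (no overlaps), measuring from the bottom-left corner of the bounding box.
Vertical leg: 0.55 × 3.2, A = 1.76 in², y = 1.6 in, Ī = 1.50187 in⁴.
Horizontal leg (remainder): 1.85 × 0.55, A = 1.0175 in², y = 0.275 in, Ī = 0.0256495 in⁴.
Centroid: ȳ = ΣA·y / ΣA = 1.1146 in.
Transfer each piece to the centroidal x-axis using Ī + A·d² with d = y − 1.1146:
  vertical leg: d = 0.485396 in → contributes +1.91654 in⁴
  horizontal leg (remainder): d = -0.839604 in → contributes +0.742921 in⁴
Total I = 2.65946 in⁴.
For the y-axis: x̄ = 0.714604 in.
Repeating about the centroidal y-axis gives I_y = 1.26301 in⁴.
Polar second moment: J = I_x + I_y = 3.92247 in⁴.

J ≈ 3.922 in⁴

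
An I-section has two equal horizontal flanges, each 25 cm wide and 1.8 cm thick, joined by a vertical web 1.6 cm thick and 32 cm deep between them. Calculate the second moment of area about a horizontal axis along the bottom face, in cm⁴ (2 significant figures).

I_base ≈ 7.5 × 10⁴ cm⁴

Treat the section as a set of non-overlapping primitives; coordinates are from the bounding-box lower-left.
Bottom flange: 25 × 1.8, A = 45 cm², y = 0.9 cm, Ī = 12.15 cm⁴.
Web: 1.6 × 32, A = 51.2 cm², y = 17.8 cm, Ī = 4 369 cm⁴.
Top flange: 25 × 1.8, A = 45 cm², y = 34.7 cm, Ī = 12.15 cm⁴.
Transfer each piece to the bottom edge using Ī + A·d² with d = y − 0:
  bottom flange: d = 0.9 cm → contributes +48.6 cm⁴
  web: d = 17.8 cm → contributes +20 591 cm⁴
  top flange: d = 34.7 cm → contributes +54 196 cm⁴
Total I = 74 836 cm⁴.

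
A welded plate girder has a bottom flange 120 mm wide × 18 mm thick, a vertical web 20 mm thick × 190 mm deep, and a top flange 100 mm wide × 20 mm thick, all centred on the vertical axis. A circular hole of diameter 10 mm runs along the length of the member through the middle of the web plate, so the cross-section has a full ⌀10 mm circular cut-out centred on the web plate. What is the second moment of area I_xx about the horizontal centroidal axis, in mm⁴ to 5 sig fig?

I_xx ≈ 5.6942 × 10⁷ mm⁴

Treat the section as a set of non-overlapping primitives; coordinates are from the bounding-box lower-left.
Bottom plate: 120 × 18, A = 2 160 mm², y = 9 mm, Ī = 58 320 mm⁴.
Web plate: 20 × 190, A = 3 800 mm², y = 113 mm, Ī = 11 431 667 mm⁴.
Top plate: 100 × 20, A = 2 000 mm², y = 218 mm, Ī = 66666.67 mm⁴.
Hole (subtracted): ⌀10, A = 78.53982 mm², y = 113 mm, Ī = 490.8739 mm⁴.
Centroid: ȳ = ΣA·y / ΣA = 111.1425 mm.
Transfer each piece to the horizontal centroidal axis using Ī + A·d² with d = y − 111.1425:
  bottom plate: d = -102.1425 mm → contributes +22 593 785 mm⁴
  web plate: d = 1.857524 mm → contributes +11 444 778 mm⁴
  top plate: d = 106.8575 mm → contributes +22 903 727 mm⁴
  hole: d = 1.857524 mm → contributes −761.8672 mm⁴
Total I = 56 941 528 mm⁴.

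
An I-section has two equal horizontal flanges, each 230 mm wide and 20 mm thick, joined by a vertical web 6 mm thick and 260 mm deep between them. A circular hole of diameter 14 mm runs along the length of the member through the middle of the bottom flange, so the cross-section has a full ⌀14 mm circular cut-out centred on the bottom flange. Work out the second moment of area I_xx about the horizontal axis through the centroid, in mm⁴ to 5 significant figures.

I_xx ≈ 1.8635 × 10⁸ mm⁴

Split into non-overlapping primitives; take the origin at the lower-left of the bounding box.
Bottom flange: 230 × 20, A = 4 600 mm², y = 10 mm, Ī = 153333.3 mm⁴.
Web: 6 × 260, A = 1 560 mm², y = 150 mm, Ī = 8 788 000 mm⁴.
Top flange: 230 × 20, A = 4 600 mm², y = 290 mm, Ī = 153333.3 mm⁴.
Hole (subtracted): ⌀14, A = 153.938 mm², y = 10 mm, Ī = 1885.741 mm⁴.
Centroid: ȳ = ΣA·y / ΣA = 152.032 mm.
Transfer each piece to the horizontal axis through the centroid using Ī + A·d² with d = y − 152.032:
  bottom flange: d = -142.032 mm → contributes +92 949 519 mm⁴
  web: d = -2.031982 mm → contributes +8 794 441 mm⁴
  top flange: d = 137.968 mm → contributes +87 715 134 mm⁴
  hole: d = -142.032 mm → contributes −3 107 291 mm⁴
Total I = 186 351 803 mm⁴.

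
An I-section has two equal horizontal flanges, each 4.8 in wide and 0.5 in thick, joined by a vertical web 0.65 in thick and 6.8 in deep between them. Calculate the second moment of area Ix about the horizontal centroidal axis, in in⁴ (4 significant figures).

Ix ≈ 81.08 in⁴

Treat the section as a set of non-overlapping primitives; coordinates are from the bounding-box lower-left.
Bottom flange: 4.8 × 0.5, A = 2.4 in², y = 0.25 in, Ī = 0.05 in⁴.
Web: 0.65 × 6.8, A = 4.42 in², y = 3.9 in, Ī = 17.0317 in⁴.
Top flange: 4.8 × 0.5, A = 2.4 in², y = 7.55 in, Ī = 0.05 in⁴.
By symmetry the centroid is at mid-height, ȳ = 3.9 in.
Transfer each piece to the horizontal centroidal axis using Ī + A·d² with d = y − 3.9:
  bottom flange: d = -3.65 in → contributes +32.024 in⁴
  web: d = 0 in → contributes +17.0317 in⁴
  top flange: d = 3.65 in → contributes +32.024 in⁴
Total I = 81.0797 in⁴.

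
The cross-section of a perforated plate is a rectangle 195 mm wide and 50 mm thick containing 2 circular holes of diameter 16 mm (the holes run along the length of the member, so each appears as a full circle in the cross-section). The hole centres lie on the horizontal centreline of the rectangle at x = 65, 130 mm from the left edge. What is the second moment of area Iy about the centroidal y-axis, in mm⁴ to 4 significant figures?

Iy ≈ 3.046 × 10⁷ mm⁴

Break the section into simple shapes (no overlaps), measuring from the bottom-left corner of the bounding box.
Plate: 195 × 50, A = 9 750 mm², x = 97.5 mm, Ī = 30 895 313 mm⁴.
Hole 1 (subtracted): ⌀16, A = 201.062 mm², x = 65 mm, Ī = 3216.99 mm⁴.
Hole 2 (subtracted): ⌀16, A = 201.062 mm², x = 130 mm, Ī = 3216.99 mm⁴.
By symmetry the centroid is at mid-width, x̄ = 97.5 mm.
Transfer each piece to the centroidal y-axis using Ī + A·d² with d = x − 97.5:
  plate: d = 0 mm → contributes +30 895 313 mm⁴
  hole 1: d = -32.5 mm → contributes −215 589 mm⁴
  hole 2: d = 32.5 mm → contributes −215 589 mm⁴
Total I = 30 464 135 mm⁴.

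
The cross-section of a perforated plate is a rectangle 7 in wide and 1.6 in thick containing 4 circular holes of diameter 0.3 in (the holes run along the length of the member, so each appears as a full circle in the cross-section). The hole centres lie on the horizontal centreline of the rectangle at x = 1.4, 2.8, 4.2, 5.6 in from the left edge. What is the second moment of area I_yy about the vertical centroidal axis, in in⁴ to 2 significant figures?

I_yy ≈ 45 in⁴

Decompose the section into non-overlapping parts with the origin at the bottom-left of its bounding rectangle.
Plate: 7 × 1.6, A = 11.2 in², x = 3.5 in, Ī = 45.73 in⁴.
Hole 1 (subtracted): ⌀0.3, A = 0.07069 in², x = 1.4 in, Ī = 0.0003976 in⁴.
Hole 2 (subtracted): ⌀0.3, A = 0.07069 in², x = 2.8 in, Ī = 0.0003976 in⁴.
Hole 3 (subtracted): ⌀0.3, A = 0.07069 in², x = 4.2 in, Ī = 0.0003976 in⁴.
Hole 4 (subtracted): ⌀0.3, A = 0.07069 in², x = 5.6 in, Ī = 0.0003976 in⁴.
By symmetry the centroid is at mid-width, x̄ = 3.5 in.
Transfer each piece to the vertical centroidal axis using Ī + A·d² with d = x − 3.5:
  plate: d = 0 in → contributes +45.73 in⁴
  hole 1: d = -2.1 in → contributes −0.3121 in⁴
  hole 2: d = -0.7 in → contributes −0.03503 in⁴
  hole 3: d = 0.7 in → contributes −0.03503 in⁴
  hole 4: d = 2.1 in → contributes −0.3121 in⁴
Total I = 45.04 in⁴.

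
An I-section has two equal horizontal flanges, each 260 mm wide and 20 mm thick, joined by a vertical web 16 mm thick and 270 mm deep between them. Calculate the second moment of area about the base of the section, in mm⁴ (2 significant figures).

I_base ≈ 6.0 × 10⁸ mm⁴

Decompose the section into non-overlapping parts with the origin at the bottom-left of its bounding rectangle.
Bottom flange: 260 × 20, A = 5 200 mm², y = 10 mm, Ī = 173 333 mm⁴.
Web: 16 × 270, A = 4 320 mm², y = 155 mm, Ī = 26 244 000 mm⁴.
Top flange: 260 × 20, A = 5 200 mm², y = 300 mm, Ī = 173 333 mm⁴.
Transfer each piece to the bottom edge using Ī + A·d² with d = y − 0:
  bottom flange: d = 10 mm → contributes +693 333 mm⁴
  web: d = 155 mm → contributes +130 032 000 mm⁴
  top flange: d = 300 mm → contributes +468 173 333 mm⁴
Total I = 598 898 667 mm⁴.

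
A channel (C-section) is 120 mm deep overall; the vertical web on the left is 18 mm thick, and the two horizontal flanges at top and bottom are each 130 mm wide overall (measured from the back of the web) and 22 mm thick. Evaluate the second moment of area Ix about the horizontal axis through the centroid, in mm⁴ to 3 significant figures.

Break the section into simple shapes (no overlaps), measuring from the bottom-left corner of the bounding box.
Web: 18 × 120, A = 2 160 mm², y = 60 mm, Ī = 2 592 000 mm⁴.
Top flange (beyond web): 112 × 22, A = 2 464 mm², y = 109 mm, Ī = 99 381 mm⁴.
Bottom flange (beyond web): 112 × 22, A = 2 464 mm², y = 11 mm, Ī = 99 381 mm⁴.
By symmetry the centroid is at mid-height, ȳ = 60 mm.
Transfer each piece to the horizontal axis through the centroid using Ī + A·d² with d = y − 60:
  web: d = 0 mm → contributes +2 592 000 mm⁴
  top flange (beyond web): d = 49 mm → contributes +6 015 445 mm⁴
  bottom flange (beyond web): d = -49 mm → contributes +6 015 445 mm⁴
Total I = 14 622 891 mm⁴.

Ix ≈ 1.46 × 10⁷ mm⁴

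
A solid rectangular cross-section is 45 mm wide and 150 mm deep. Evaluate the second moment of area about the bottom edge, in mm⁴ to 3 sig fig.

I_base ≈ 5.06 × 10⁷ mm⁴

The section: 45 × 150, A = 6 750 mm², y = 75 mm, Ī = 12 656 250 mm⁴.
Transfer it to a horizontal axis along the bottom face using Ī + A·d² with d = y − 0:
  the section: d = 75 mm → contributes +50 625 000 mm⁴
Total I = 50 625 000 mm⁴.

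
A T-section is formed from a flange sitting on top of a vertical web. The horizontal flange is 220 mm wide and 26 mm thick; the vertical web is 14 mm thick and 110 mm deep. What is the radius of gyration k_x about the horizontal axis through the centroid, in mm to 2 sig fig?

Treat the section as a set of non-overlapping primitives; coordinates are from the bounding-box lower-left.
Flange: 220 × 26, A = 5 720 mm², y = 123 mm, Ī = 322 227 mm⁴.
Web: 14 × 110, A = 1 540 mm², y = 55 mm, Ī = 1 552 833 mm⁴.
Centroid: ȳ = ΣA·y / ΣA = 108.6 mm.
Transfer each piece to the horizontal axis through the centroid using Ī + A·d² with d = y − 108.6:
  flange: d = 14.42 mm → contributes +1 512 323 mm⁴
  web: d = -53.58 mm → contributes +5 973 191 mm⁴
Total I = 7 485 513 mm⁴.
Radius of gyration: k = √(I/A) = √(7 485 513 / 7 260) = 32.11 mm.

k_x ≈ 32 mm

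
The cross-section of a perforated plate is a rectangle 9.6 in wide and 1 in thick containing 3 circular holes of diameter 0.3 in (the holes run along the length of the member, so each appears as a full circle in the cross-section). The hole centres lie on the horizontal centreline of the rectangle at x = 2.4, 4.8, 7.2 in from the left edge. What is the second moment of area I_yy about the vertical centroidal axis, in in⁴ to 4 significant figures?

Break the section into simple shapes (no overlaps), measuring from the bottom-left corner of the bounding box.
Plate: 9.6 × 1, A = 9.6 in², x = 4.8 in, Ī = 73.728 in⁴.
Hole 1 (subtracted): ⌀0.3, A = 0.0706858 in², x = 2.4 in, Ī = 0.000397608 in⁴.
Hole 2 (subtracted): ⌀0.3, A = 0.0706858 in², x = 4.8 in, Ī = 0.000397608 in⁴.
Hole 3 (subtracted): ⌀0.3, A = 0.0706858 in², x = 7.2 in, Ī = 0.000397608 in⁴.
By symmetry the centroid is at mid-width, x̄ = 4.8 in.
Transfer each piece to the vertical centroidal axis using Ī + A·d² with d = x − 4.8:
  plate: d = 0 in → contributes +73.728 in⁴
  hole 1: d = -2.4 in → contributes −0.407548 in⁴
  hole 2: d = 0 in → contributes −0.000397608 in⁴
  hole 3: d = 2.4 in → contributes −0.407548 in⁴
Total I = 72.9125 in⁴.

I_yy ≈ 72.91 in⁴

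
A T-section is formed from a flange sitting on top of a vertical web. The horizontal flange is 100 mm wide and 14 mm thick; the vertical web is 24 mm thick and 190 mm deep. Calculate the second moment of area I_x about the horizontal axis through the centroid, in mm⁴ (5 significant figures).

I_x ≈ 2.4885 × 10⁷ mm⁴

Break the section into simple shapes (no overlaps), measuring from the bottom-left corner of the bounding box.
Flange: 100 × 14, A = 1 400 mm², y = 197 mm, Ī = 22866.67 mm⁴.
Web: 24 × 190, A = 4 560 mm², y = 95 mm, Ī = 13 718 000 mm⁴.
Centroid: ȳ = ΣA·y / ΣA = 118.9597 mm.
Transfer each piece to the horizontal axis through the centroid using Ī + A·d² with d = y − 118.9597:
  flange: d = 78.04027 mm → contributes +8 549 264 mm⁴
  web: d = -23.95973 mm → contributes +16 335 753 mm⁴
Total I = 24 885 017 mm⁴.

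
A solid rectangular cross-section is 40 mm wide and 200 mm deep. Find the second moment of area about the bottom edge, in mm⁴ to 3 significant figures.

I_base ≈ 1.07 × 10⁸ mm⁴

The section: 40 × 200, A = 8 000 mm², y = 100 mm, Ī = 26 666 667 mm⁴.
Transfer it to the bottom edge using Ī + A·d² with d = y − 0:
  the section: d = 100 mm → contributes +106 666 667 mm⁴
Total I = 106 666 667 mm⁴.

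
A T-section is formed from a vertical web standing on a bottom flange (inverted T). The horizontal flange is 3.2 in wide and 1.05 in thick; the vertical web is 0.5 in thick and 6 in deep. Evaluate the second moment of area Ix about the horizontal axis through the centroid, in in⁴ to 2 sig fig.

Treat the section as a set of non-overlapping primitives; coordinates are from the bounding-box lower-left.
Flange: 3.2 × 1.05, A = 3.36 in², y = 0.525 in, Ī = 0.3087 in⁴.
Web: 0.5 × 6, A = 3 in², y = 4.05 in, Ī = 9 in⁴.
Centroid: ȳ = ΣA·y / ΣA = 2.188 in.
Transfer each piece to the horizontal axis through the centroid using Ī + A·d² with d = y − 2.188:
  flange: d = -1.663 in → contributes +9.598 in⁴
  web: d = 1.862 in → contributes +19.4 in⁴
Total I = 29 in⁴.

Ix ≈ 29 in⁴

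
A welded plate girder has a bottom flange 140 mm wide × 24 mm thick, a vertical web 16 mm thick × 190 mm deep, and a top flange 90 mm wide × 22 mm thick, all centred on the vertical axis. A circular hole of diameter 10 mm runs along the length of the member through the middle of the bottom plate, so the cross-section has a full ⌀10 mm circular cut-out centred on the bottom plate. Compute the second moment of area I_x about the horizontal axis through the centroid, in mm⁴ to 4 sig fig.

Treat the section as a set of non-overlapping primitives; coordinates are from the bounding-box lower-left.
Bottom plate: 140 × 24, A = 3 360 mm², y = 12 mm, Ī = 161 280 mm⁴.
Web plate: 16 × 190, A = 3 040 mm², y = 119 mm, Ī = 9 145 333 mm⁴.
Top plate: 90 × 22, A = 1 980 mm², y = 225 mm, Ī = 79 860 mm⁴.
Hole (subtracted): ⌀10, A = 78.5398 mm², y = 12 mm, Ī = 490.874 mm⁴.
Centroid: ȳ = ΣA·y / ΣA = 101.987 mm.
Transfer each piece to the horizontal axis through the centroid using Ī + A·d² with d = y − 101.987:
  bottom plate: d = -89.9866 mm → contributes +27 369 163 mm⁴
  web plate: d = 17.0134 mm → contributes +10 025 281 mm⁴
  top plate: d = 123.013 mm → contributes +30 041 818 mm⁴
  hole: d = -89.9866 mm → contributes −636 474 mm⁴
Total I = 66 799 788 mm⁴.

I_x ≈ 6.680 × 10⁷ mm⁴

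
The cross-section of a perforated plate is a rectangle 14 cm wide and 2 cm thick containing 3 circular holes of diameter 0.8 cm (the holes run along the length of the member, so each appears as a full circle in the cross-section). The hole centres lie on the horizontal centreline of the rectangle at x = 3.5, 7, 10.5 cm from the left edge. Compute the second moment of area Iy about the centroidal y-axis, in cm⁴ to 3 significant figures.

Decompose the section into non-overlapping parts with the origin at the bottom-left of its bounding rectangle.
Plate: 14 × 2, A = 28 cm², x = 7 cm, Ī = 457.33 cm⁴.
Hole 1 (subtracted): ⌀0.8, A = 0.50265 cm², x = 3.5 cm, Ī = 0.020106 cm⁴.
Hole 2 (subtracted): ⌀0.8, A = 0.50265 cm², x = 7 cm, Ī = 0.020106 cm⁴.
Hole 3 (subtracted): ⌀0.8, A = 0.50265 cm², x = 10.5 cm, Ī = 0.020106 cm⁴.
By symmetry the centroid is at mid-width, x̄ = 7 cm.
Transfer each piece to the centroidal y-axis using Ī + A·d² with d = x − 7:
  plate: d = 0 cm → contributes +457.33 cm⁴
  hole 1: d = -3.5 cm → contributes −6.1776 cm⁴
  hole 2: d = 0 cm → contributes −0.020106 cm⁴
  hole 3: d = 3.5 cm → contributes −6.1776 cm⁴
Total I = 444.96 cm⁴.

Iy ≈ 445 cm⁴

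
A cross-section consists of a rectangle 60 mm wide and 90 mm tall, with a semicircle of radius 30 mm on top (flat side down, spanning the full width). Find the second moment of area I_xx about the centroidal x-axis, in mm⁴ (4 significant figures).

Decompose the section into non-overlapping parts with the origin at the bottom-left of its bounding rectangle.
Rectangular body: 60 × 90, A = 5 400 mm², y = 45 mm, Ī = 3 645 000 mm⁴.
Semicircular cap: semicircle r = 30, A = 1413.72 mm², y = 102.732 mm, Ī = 88903.1 mm⁴.
Centroid: ȳ = ΣA·y / ΣA = 56.9784 mm.
Transfer each piece to the centroidal x-axis using Ī + A·d² with d = y − 56.9784:
  rectangular body: d = -11.9784 mm → contributes +4 419 800 mm⁴
  semicircular cap: d = 45.754 mm → contributes +3 048 421 mm⁴
Total I = 7 468 221 mm⁴.

I_xx ≈ 7.468 × 10⁶ mm⁴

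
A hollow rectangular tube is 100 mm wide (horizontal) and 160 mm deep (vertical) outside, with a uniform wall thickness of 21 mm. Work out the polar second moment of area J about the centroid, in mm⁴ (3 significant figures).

J ≈ 3.76 × 10⁷ mm⁴

Break the section into simple shapes (no overlaps), measuring from the bottom-left corner of the bounding box.
Outer rectangle: 100 × 160, A = 16 000 mm², y = 80 mm, Ī = 34 133 333 mm⁴.
Inner void (subtracted): 58 × 118, A = 6 844 mm², y = 80 mm, Ī = 7 941 321 mm⁴.
By symmetry the centroid is at mid-height, ȳ = 80 mm.
All pieces are centred on the centroidal x-axis, so I = ΣĪ (holes subtracted) = 26 192 012 mm⁴.
Repeating about the centroidal y-axis gives I_y = 11 414 732 mm⁴.
Polar second moment: J = I_x + I_y = 37 606 744 mm⁴.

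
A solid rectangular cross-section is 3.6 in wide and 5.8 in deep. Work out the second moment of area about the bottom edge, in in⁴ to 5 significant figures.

The section: 3.6 × 5.8, A = 20.88 in², y = 2.9 in, Ī = 58.5336 in⁴.
Transfer it to the base of the section using Ī + A·d² with d = y − 0:
  the section: d = 2.9 in → contributes +234.1344 in⁴
Total I = 234.1344 in⁴.

I_base ≈ 234.13 in⁴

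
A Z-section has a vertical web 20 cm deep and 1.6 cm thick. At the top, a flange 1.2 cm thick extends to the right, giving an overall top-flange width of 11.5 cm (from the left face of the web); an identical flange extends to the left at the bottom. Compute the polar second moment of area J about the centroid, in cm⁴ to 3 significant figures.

Treat the section as a set of non-overlapping primitives; coordinates are from the bounding-box lower-left.
Web: 1.6 × 20, A = 32 cm², y = 10 cm, Ī = 1066.7 cm⁴.
Top flange (beyond web): 9.9 × 1.2, A = 11.88 cm², y = 19.4 cm, Ī = 1.4256 cm⁴.
Bottom flange (beyond web): 9.9 × 1.2, A = 11.88 cm², y = 0.6 cm, Ī = 1.4256 cm⁴.
Centroid: ȳ = ΣA·y / ΣA = 10 cm.
Transfer each piece to the centroidal x-axis using Ī + A·d² with d = y − 10:
  web: d = 0 cm → contributes +1066.7 cm⁴
  top flange (beyond web): d = 9.4 cm → contributes +1051.1 cm⁴
  bottom flange (beyond web): d = -9.4 cm → contributes +1051.1 cm⁴
Total I = 3 169 cm⁴.
For the y-axis: x̄ = 10.7 cm.
Repeating about the centroidal y-axis gives I_y = 986.45 cm⁴.
Polar second moment: J = I_x + I_y = 4155.4 cm⁴.

J ≈ 4160 cm⁴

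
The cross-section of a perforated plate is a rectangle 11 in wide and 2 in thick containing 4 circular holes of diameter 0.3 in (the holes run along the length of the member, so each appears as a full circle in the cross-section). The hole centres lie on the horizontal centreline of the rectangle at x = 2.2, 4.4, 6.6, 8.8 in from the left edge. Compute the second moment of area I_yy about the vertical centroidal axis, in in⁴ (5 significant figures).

I_yy ≈ 220.12 in⁴

Decompose the section into non-overlapping parts with the origin at the bottom-left of its bounding rectangle.
Plate: 11 × 2, A = 22 in², x = 5.5 in, Ī = 221.8333 in⁴.
Hole 1 (subtracted): ⌀0.3, A = 0.07068583 in², x = 2.2 in, Ī = 0.0003976078 in⁴.
Hole 2 (subtracted): ⌀0.3, A = 0.07068583 in², x = 4.4 in, Ī = 0.0003976078 in⁴.
Hole 3 (subtracted): ⌀0.3, A = 0.07068583 in², x = 6.6 in, Ī = 0.0003976078 in⁴.
Hole 4 (subtracted): ⌀0.3, A = 0.07068583 in², x = 8.8 in, Ī = 0.0003976078 in⁴.
By symmetry the centroid is at mid-width, x̄ = 5.5 in.
Transfer each piece to the vertical centroidal axis using Ī + A·d² with d = x − 5.5:
  plate: d = 0 in → contributes +221.8333 in⁴
  hole 1: d = -3.3 in → contributes −0.7701663 in⁴
  hole 2: d = -1.1 in → contributes −0.08592747 in⁴
  hole 3: d = 1.1 in → contributes −0.08592747 in⁴
  hole 4: d = 3.3 in → contributes −0.7701663 in⁴
Total I = 220.1211 in⁴.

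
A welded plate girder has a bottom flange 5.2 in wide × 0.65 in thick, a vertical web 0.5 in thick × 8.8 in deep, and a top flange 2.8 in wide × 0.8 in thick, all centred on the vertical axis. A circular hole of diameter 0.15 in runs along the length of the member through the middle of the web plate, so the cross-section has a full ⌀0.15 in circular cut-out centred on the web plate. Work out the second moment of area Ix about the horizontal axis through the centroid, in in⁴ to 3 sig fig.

Decompose the section into non-overlapping parts with the origin at the bottom-left of its bounding rectangle.
Bottom plate: 5.2 × 0.65, A = 3.38 in², y = 0.325 in, Ī = 0.119 in⁴.
Web plate: 0.5 × 8.8, A = 4.4 in², y = 5.05 in, Ī = 28.395 in⁴.
Top plate: 2.8 × 0.8, A = 2.24 in², y = 9.85 in, Ī = 0.11947 in⁴.
Hole (subtracted): ⌀0.15, A = 0.017671 in², y = 5.05 in, Ī = 0.00002485 in⁴.
Centroid: ȳ = ΣA·y / ΣA = 4.5283 in.
Transfer each piece to the horizontal axis through the centroid using Ī + A·d² with d = y − 4.5283:
  bottom plate: d = -4.2033 in → contributes +59.835 in⁴
  web plate: d = 0.52173 in → contributes +29.592 in⁴
  top plate: d = 5.3217 in → contributes +63.558 in⁴
  hole: d = 0.52173 in → contributes −0.004835 in⁴
Total I = 152.98 in⁴.

Ix ≈ 153 in⁴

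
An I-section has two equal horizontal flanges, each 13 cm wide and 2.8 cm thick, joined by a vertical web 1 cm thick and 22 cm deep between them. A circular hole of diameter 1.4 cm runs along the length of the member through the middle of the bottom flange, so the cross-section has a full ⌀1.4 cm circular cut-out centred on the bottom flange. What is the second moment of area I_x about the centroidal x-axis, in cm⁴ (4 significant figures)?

I_x ≈ 1.189 × 10⁴ cm⁴

Treat the section as a set of non-overlapping primitives; coordinates are from the bounding-box lower-left.
Bottom flange: 13 × 2.8, A = 36.4 cm², y = 1.4 cm, Ī = 23.7813 cm⁴.
Web: 1 × 22, A = 22 cm², y = 13.8 cm, Ī = 887.333 cm⁴.
Top flange: 13 × 2.8, A = 36.4 cm², y = 26.2 cm, Ī = 23.7813 cm⁴.
Hole (subtracted): ⌀1.4, A = 1.53938 cm², y = 1.4 cm, Ī = 0.188574 cm⁴.
Centroid: ȳ = ΣA·y / ΣA = 14.0047 cm.
Transfer each piece to the centroidal x-axis using Ī + A·d² with d = y − 14.0047:
  bottom flange: d = -12.6047 cm → contributes +5806.94 cm⁴
  web: d = -0.204677 cm → contributes +888.255 cm⁴
  top flange: d = 12.1953 cm → contributes +5437.4 cm⁴
  hole: d = -12.6047 cm → contributes −244.762 cm⁴
Total I = 11887.8 cm⁴.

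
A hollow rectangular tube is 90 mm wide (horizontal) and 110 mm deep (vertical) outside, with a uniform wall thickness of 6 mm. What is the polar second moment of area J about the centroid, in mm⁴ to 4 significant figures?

Break the section into simple shapes (no overlaps), measuring from the bottom-left corner of the bounding box.
Outer rectangle: 90 × 110, A = 9 900 mm², y = 55 mm, Ī = 9 982 500 mm⁴.
Inner void (subtracted): 78 × 98, A = 7 644 mm², y = 55 mm, Ī = 6 117 748 mm⁴.
By symmetry the centroid is at mid-height, ȳ = 55 mm.
All pieces are centred on the centroidal x-axis, so I = ΣĪ (holes subtracted) = 3 864 752 mm⁴.
Repeating about the centroidal y-axis gives I_y = 2 806 992 mm⁴.
Polar second moment: J = I_x + I_y = 6 671 744 mm⁴.

J ≈ 6.672 × 10⁶ mm⁴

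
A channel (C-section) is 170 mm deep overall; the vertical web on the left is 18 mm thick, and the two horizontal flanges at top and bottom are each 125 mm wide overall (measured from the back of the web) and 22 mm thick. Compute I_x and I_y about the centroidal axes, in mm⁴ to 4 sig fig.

Break the section into simple shapes (no overlaps), measuring from the bottom-left corner of the bounding box.
Web: 18 × 170, A = 3 060 mm², y = 85 mm, Ī = 7 369 500 mm⁴.
Top flange (beyond web): 107 × 22, A = 2 354 mm², y = 159 mm, Ī = 94944.7 mm⁴.
Bottom flange (beyond web): 107 × 22, A = 2 354 mm², y = 11 mm, Ī = 94944.7 mm⁴.
By symmetry the centroid is at mid-height, ȳ = 85 mm.
Transfer each piece to the centroidal x-axis using Ī + A·d² with d = y − 85:
  web: d = 0 mm → contributes +7 369 500 mm⁴
  top flange (beyond web): d = 74 mm → contributes +12 985 449 mm⁴
  bottom flange (beyond web): d = -74 mm → contributes +12 985 449 mm⁴
Total I = 33 340 397 mm⁴.
For the y-axis: x̄ = 46.8798 mm.
Repeating about the centroidal y-axis gives I_y = 11 818 949 mm⁴.

I_x ≈ 3.334 × 10⁷ mm⁴, I_y ≈ 1.182 × 10⁷ mm⁴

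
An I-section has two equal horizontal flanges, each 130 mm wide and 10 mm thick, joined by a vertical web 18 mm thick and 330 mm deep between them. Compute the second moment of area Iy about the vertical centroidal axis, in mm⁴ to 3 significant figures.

Break the section into simple shapes (no overlaps), measuring from the bottom-left corner of the bounding box.
Bottom flange: 130 × 10, A = 1 300 mm², x = 65 mm, Ī = 1 830 833 mm⁴.
Web: 18 × 330, A = 5 940 mm², x = 65 mm, Ī = 160 380 mm⁴.
Top flange: 130 × 10, A = 1 300 mm², x = 65 mm, Ī = 1 830 833 mm⁴.
By symmetry the centroid is at mid-width, x̄ = 65 mm.
All pieces are centred on the vertical centroidal axis, so I = ΣĪ = 3 822 047 mm⁴.

Iy ≈ 3.82 × 10⁶ mm⁴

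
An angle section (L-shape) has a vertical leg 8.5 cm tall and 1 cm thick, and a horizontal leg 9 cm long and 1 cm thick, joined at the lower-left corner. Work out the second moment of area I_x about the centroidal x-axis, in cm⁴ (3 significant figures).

Treat the section as a set of non-overlapping primitives; coordinates are from the bounding-box lower-left.
Vertical leg: 1 × 8.5, A = 8.5 cm², y = 4.25 cm, Ī = 51.177 cm⁴.
Horizontal leg (remainder): 8 × 1, A = 8 cm², y = 0.5 cm, Ī = 0.66667 cm⁴.
Centroid: ȳ = ΣA·y / ΣA = 2.4318 cm.
Transfer each piece to the centroidal x-axis using Ī + A·d² with d = y − 2.4318:
  vertical leg: d = 1.8182 cm → contributes +79.276 cm⁴
  horizontal leg (remainder): d = -1.9318 cm → contributes +30.522 cm⁴
Total I = 109.8 cm⁴.

I_x ≈ 110 cm⁴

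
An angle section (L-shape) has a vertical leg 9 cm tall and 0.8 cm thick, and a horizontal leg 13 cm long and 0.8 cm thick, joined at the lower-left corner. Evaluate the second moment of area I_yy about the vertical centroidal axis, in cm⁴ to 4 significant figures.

Split into non-overlapping primitives; take the origin at the lower-left of the bounding box.
Vertical leg: 0.8 × 9, A = 7.2 cm², x = 0.4 cm, Ī = 0.384 cm⁴.
Horizontal leg (remainder): 12.2 × 0.8, A = 9.76 cm², x = 6.9 cm, Ī = 121.057 cm⁴.
Centroid: x̄ = ΣA·x / ΣA = 4.14057 cm.
Transfer each piece to the vertical centroidal axis using Ī + A·d² with d = x − 4.14057:
  vertical leg: d = -3.74057 cm → contributes +101.125 cm⁴
  horizontal leg (remainder): d = 2.75943 cm → contributes +195.374 cm⁴
Total I = 296.499 cm⁴.

I_yy ≈ 296.5 cm⁴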